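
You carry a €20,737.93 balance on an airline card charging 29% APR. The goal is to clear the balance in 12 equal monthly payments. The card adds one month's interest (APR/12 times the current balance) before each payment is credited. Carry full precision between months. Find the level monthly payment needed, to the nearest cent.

Monthly rate r = 29%/12 = 2.41667% = 0.0241667.
Level-payment amortization: P = B₀·r / (1 − (1+r)^(−n)) = 20737.93·0.0241667 / (1 − 1.02417^(−12)).
Denominator 1 − (1+r)^(−12) = 0.24915143.
P = 501.167 / 0.24915143 ≈ 2011.49.

€2,011.49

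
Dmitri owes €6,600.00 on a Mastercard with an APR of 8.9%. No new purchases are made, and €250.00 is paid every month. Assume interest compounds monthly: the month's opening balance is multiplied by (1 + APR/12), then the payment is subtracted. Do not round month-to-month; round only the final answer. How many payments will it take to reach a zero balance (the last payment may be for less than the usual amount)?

Monthly rate r = 8.9%/12 = 0.741667% = 0.00741667.
Recurrence: B ← B·(1+r) − €250.00.
Month 1: interest €48.95; balance after payment €6,398.95.
Month 2: interest €47.46; balance after payment €6,196.41.
Closed form: n = −ln(1 − rB₀/P)/ln(1+r) = −ln(0.8042)/ln(1.00742) ≈ 29.490, so the balance reaches zero during payment 30.

30 months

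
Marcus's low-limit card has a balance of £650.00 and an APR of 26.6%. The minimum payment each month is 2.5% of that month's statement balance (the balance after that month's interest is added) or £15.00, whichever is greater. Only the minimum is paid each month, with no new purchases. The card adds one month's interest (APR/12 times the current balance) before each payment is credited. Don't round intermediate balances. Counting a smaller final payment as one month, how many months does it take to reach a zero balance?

123 months

Monthly rate r = 26.6%/12 = 2.21667% = 0.0221667.
While 2.5% of the post-interest balance exceeds £15.00, each month B ← (B·(1+r))·(1 − 0.025), i.e. B shrinks by the factor (1+r)·0.975 = 0.99661.
This holds for months 1–31. Entering month 32 the balance is £585.10; 2.5% of the post-interest balance is now below £15.00, so the flat £15.00 minimum applies from here.
From month 32 a fixed £15.00 at rate r clears £585.10 in 92 more payments. Total: 31 + 92 = 123 months.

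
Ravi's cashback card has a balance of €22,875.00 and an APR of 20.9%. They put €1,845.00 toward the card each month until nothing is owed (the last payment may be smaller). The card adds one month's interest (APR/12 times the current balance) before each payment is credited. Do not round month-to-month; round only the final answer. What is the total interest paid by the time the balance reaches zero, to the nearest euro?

Monthly rate r = 20.9%/12 = 1.74167% = 0.0174167.
Payoff takes n = ⌈−ln(1 − rB₀/P)/ln(1+r)⌉ = ⌈14.089⌉ = 15 payments; the last is €165.13.
Total paid = 14·€1,845.00 + €165.13 = €25,995.13.
Total interest = total paid − principal = €25,995.13 − €22,875.00 = €3,120.13.

€3,120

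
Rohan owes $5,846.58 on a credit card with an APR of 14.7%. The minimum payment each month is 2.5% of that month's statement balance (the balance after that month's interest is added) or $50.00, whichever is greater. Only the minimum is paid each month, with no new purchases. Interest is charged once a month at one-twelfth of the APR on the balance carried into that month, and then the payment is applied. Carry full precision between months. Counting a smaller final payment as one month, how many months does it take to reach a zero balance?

Monthly rate r = 14.7%/12 = 1.225% = 0.01225.
While 2.5% of the post-interest balance exceeds $50.00, each month B ← (B·(1+r))·(1 − 0.025), i.e. B shrinks by the factor (1+r)·0.975 = 0.98694.
This holds for months 1–83. Entering month 84 the balance is $1,964.13; 2.5% of the post-interest balance is now below $50.00, so the flat $50.00 minimum applies from here.
From month 84 a fixed $50.00 at rate r clears $1,964.13 in 54 more payments. Total: 83 + 54 = 137 months.

137 months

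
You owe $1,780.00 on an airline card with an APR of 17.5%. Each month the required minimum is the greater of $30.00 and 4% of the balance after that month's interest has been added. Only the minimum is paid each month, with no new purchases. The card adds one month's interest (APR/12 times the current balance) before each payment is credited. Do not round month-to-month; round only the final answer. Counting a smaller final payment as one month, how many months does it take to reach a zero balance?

65 months

Monthly rate r = 17.5%/12 = 1.45833% = 0.0145833.
While 4% of the post-interest balance exceeds $30.00, each month B ← (B·(1+r))·(1 − 0.04), i.e. B shrinks by the factor (1+r)·0.96 = 0.974.
This holds for months 1–34. Entering month 35 the balance is $726.82; 4% of the post-interest balance is now below $30.00, so the flat $30.00 minimum applies from here.
From month 35 a fixed $30.00 at rate r clears $726.82 in 31 more payments. Total: 34 + 31 = 65 months.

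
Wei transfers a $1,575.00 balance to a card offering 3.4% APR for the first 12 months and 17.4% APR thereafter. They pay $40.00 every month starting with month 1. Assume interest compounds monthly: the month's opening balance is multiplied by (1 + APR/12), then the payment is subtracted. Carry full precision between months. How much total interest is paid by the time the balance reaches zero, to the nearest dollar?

$390

Promo months 1–12 at r₀ = 3.4%/12 = 0.00283333; months 13+ at r₁ = 17.4%/12 = 0.0145.
After month 12: iterate B ← B·(1+r₀) − $40.00 for 12 months → $1,141.84.
Then at r₁ with $40.00/mo: n₂ = −ln(1 − r₁·B/P)/ln(1+r₁) ≈ 37.11 → 38 more payments.
Total paid = 49·$40.00 + $4.61 = $1,964.61; interest = $1,964.61 − $1,575.00 = $389.61.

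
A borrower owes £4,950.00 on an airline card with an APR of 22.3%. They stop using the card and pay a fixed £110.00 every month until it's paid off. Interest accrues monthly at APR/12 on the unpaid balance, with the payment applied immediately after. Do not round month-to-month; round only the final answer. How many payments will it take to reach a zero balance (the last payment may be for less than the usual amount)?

99 payments

Monthly rate r = 22.3%/12 = 1.85833% = 0.0185833.
Recurrence: B ← B·(1+r) − £110.00.
Month 1: interest £91.99; balance after payment £4,931.99.
Month 2: interest £91.65; balance after payment £4,913.64.
Closed form: n = −ln(1 − rB₀/P)/ln(1+r) = −ln(0.16375)/ln(1.01858) ≈ 98.270, so the balance reaches zero during payment 99.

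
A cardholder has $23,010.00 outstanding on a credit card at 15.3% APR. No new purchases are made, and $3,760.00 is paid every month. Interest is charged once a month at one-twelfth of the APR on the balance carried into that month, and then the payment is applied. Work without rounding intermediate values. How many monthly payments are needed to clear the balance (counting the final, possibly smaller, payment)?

Monthly rate r = 15.3%/12 = 1.275% = 0.01275.
Recurrence: B ← B·(1+r) − $3,760.00.
Month 1: interest $293.38; balance after payment $19,543.38.
Month 2: interest $249.18; balance after payment $16,032.56.
Closed form: n = −ln(1 − rB₀/P)/ln(1+r) = −ln(0.92197)/ln(1.01275) ≈ 6.412, so the balance reaches zero during payment 7.

7 payments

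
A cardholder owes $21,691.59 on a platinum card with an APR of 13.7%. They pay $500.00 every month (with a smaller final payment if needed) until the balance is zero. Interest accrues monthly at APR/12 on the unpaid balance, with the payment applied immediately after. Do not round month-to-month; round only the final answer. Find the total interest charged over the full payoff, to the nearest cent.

Monthly rate r = 13.7%/12 = 1.14167% = 0.0114167.
Payoff takes n = ⌈−ln(1 − rB₀/P)/ln(1+r)⌉ = ⌈60.234⌉ = 61 payments; the last is $117.43.
Total paid = 60·$500.00 + $117.43 = $30,117.43.
Total interest = total paid − principal = $30,117.43 − $21,691.59 = $8,425.84.

$8,425.84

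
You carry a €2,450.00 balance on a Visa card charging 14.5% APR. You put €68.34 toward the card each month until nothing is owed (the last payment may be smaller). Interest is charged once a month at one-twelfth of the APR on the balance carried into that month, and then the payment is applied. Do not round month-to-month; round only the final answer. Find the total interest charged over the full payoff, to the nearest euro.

€780

Monthly rate r = 14.5%/12 = 1.20833% = 0.0120833.
Payoff takes n = ⌈−ln(1 − rB₀/P)/ln(1+r)⌉ = ⌈47.268⌉ = 48 payments; the last is €18.39.
Total paid = 47·€68.34 + €18.39 = €3,230.37.
Total interest = total paid − principal = €3,230.37 − €2,450.00 = €780.37.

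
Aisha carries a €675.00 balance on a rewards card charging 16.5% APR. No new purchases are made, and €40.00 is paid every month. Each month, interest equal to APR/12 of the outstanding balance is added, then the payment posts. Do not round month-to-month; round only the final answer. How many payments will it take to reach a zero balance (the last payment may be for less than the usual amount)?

Monthly rate r = 16.5%/12 = 1.375% = 0.01375.
Recurrence: B ← B·(1+r) − €40.00.
Month 1: interest €9.28; balance after payment €644.28.
Month 2: interest €8.86; balance after payment €613.14.
Closed form: n = −ln(1 − rB₀/P)/ln(1+r) = −ln(0.76797)/ln(1.01375) ≈ 19.332, so the balance reaches zero during payment 20.

20 months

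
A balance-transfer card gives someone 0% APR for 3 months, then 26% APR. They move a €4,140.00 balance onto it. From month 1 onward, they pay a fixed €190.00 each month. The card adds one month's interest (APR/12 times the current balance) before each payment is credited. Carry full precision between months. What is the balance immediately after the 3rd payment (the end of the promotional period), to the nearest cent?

Promo months 1–3 at r₀ = 0%/12 = 0; months 4+ at r₁ = 26%/12 = 0.0216667.
After month 3 (no interest yet): B = €4,140.00 − 3·€190.00 = €3,570.00.

€3,570.00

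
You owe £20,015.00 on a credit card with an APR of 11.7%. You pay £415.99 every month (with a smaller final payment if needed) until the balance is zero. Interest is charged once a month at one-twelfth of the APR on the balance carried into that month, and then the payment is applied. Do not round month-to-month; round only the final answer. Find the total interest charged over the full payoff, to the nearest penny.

£7,133.01

Monthly rate r = 11.7%/12 = 0.975% = 0.00975.
Payoff takes n = ⌈−ln(1 − rB₀/P)/ln(1+r)⌉ = ⌈65.260⌉ = 66 payments; the last is £108.66.
Total paid = 65·£415.99 + £108.66 = £27,148.01.
Total interest = total paid − principal = £27,148.01 − £20,015.00 = £7,133.01.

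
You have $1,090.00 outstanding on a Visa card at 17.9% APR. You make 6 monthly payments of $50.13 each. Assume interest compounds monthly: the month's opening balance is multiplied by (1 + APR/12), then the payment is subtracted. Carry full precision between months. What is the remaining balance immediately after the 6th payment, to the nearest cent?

$879.04

Monthly rate r = 17.9%/12 = 1.49167% = 0.0149167.
Each month: B ← B·(1+r) − $50.13.
Month 1: interest $16.26; balance after payment $1,056.13.
Month 2: interest $15.75; balance after payment $1,021.75.
Month 3: interest $15.24; balance after payment $986.86.
Month 4: interest $14.72; balance after payment $951.45.
Month 5: interest $14.19; balance after payment $915.52.
Month 6: interest $13.66; balance after payment $879.04.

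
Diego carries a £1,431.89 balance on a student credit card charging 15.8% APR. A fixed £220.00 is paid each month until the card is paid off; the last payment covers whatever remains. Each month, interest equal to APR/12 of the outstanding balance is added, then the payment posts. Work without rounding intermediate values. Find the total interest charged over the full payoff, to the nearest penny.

£75.12

Monthly rate r = 15.8%/12 = 1.31667% = 0.0131667.
Payoff takes n = ⌈−ln(1 − rB₀/P)/ln(1+r)⌉ = ⌈6.849⌉ = 7 payments; the last is £187.01.
Total paid = 6·£220.00 + £187.01 = £1,507.01.
Total interest = total paid − principal = £1,507.01 − £1,431.89 = £75.12.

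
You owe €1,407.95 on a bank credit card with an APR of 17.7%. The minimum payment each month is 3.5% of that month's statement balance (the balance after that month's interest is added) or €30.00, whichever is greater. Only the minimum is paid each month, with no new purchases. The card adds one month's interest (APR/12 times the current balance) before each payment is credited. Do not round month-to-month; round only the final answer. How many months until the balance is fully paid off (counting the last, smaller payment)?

Monthly rate r = 17.7%/12 = 1.475% = 0.01475.
While 3.5% of the post-interest balance exceeds €30.00, each month B ← (B·(1+r))·(1 − 0.035), i.e. B shrinks by the factor (1+r)·0.965 = 0.97923.
This holds for months 1–25. Entering month 26 the balance is €833.19; 3.5% of the post-interest balance is now below €30.00, so the flat €30.00 minimum applies from here.
From month 26 a fixed €30.00 at rate r clears €833.19 in 36 more payments. Total: 25 + 36 = 61 months.

61 months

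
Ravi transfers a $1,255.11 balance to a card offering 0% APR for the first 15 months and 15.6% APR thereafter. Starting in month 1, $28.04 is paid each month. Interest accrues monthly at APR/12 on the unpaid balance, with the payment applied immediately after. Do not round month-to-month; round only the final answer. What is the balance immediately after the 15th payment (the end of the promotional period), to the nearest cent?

Promo months 1–15 at r₀ = 0%/12 = 0; months 16+ at r₁ = 15.6%/12 = 0.013.
After month 15 (no interest yet): B = $1,255.11 − 15·$28.04 = $834.51.

$834.51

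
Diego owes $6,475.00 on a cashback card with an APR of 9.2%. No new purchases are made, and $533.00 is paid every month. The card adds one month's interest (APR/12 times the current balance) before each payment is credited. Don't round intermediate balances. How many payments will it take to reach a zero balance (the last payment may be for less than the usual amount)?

13 months

Monthly rate r = 9.2%/12 = 0.766667% = 0.00766667.
Recurrence: B ← B·(1+r) − $533.00.
Month 1: interest $49.64; balance after payment $5,991.64.
Month 2: interest $45.94; balance after payment $5,504.58.
Closed form: n = −ln(1 − rB₀/P)/ln(1+r) = −ln(0.90686)/ln(1.00767) ≈ 12.801, so the balance reaches zero during payment 13.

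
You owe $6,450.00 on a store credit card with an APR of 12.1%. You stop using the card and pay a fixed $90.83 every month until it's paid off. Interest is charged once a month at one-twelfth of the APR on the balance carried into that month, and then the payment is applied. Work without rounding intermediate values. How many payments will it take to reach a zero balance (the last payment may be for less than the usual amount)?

126 payments

Monthly rate r = 12.1%/12 = 1.00833% = 0.0100833.
Recurrence: B ← B·(1+r) − $90.83.
Month 1: interest $65.04; balance after payment $6,424.21.
Month 2: interest $64.78; balance after payment $6,398.15.
Closed form: n = −ln(1 − rB₀/P)/ln(1+r) = −ln(0.28396)/ln(1.01008) ≈ 125.479, so the balance reaches zero during payment 126.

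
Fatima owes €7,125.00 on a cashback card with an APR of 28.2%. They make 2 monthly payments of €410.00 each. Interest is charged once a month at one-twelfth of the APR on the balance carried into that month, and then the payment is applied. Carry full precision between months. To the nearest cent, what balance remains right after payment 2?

Monthly rate r = 28.2%/12 = 2.35% = 0.0235.
Each month: B ← B·(1+r) − €410.00.
Month 1: interest €167.44; balance after payment €6,882.44.
Month 2: interest €161.74; balance after payment €6,634.17.

€6,634.17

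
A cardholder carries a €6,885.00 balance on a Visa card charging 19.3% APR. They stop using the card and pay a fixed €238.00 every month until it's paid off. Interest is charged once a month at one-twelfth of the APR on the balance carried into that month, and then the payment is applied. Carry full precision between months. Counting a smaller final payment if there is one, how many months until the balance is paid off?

40 months

Monthly rate r = 19.3%/12 = 1.60833% = 0.0160833.
Recurrence: B ← B·(1+r) − €238.00.
Month 1: interest €110.73; balance after payment €6,757.73.
Month 2: interest €108.69; balance after payment €6,628.42.
Closed form: n = −ln(1 − rB₀/P)/ln(1+r) = −ln(0.53473)/ln(1.01608) ≈ 39.234, so the balance reaches zero during payment 40.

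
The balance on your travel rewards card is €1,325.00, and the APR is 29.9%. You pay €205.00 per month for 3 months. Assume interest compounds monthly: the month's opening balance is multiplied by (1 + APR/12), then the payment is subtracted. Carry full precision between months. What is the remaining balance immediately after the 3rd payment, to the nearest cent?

Monthly rate r = 29.9%/12 = 2.49167% = 0.0249167.
Each month: B ← B·(1+r) − €205.00.
Month 1: interest €33.01; balance after payment €1,153.01.
Month 2: interest €28.73; balance after payment €976.74.
Month 3: interest €24.34; balance after payment €796.08.

€796.08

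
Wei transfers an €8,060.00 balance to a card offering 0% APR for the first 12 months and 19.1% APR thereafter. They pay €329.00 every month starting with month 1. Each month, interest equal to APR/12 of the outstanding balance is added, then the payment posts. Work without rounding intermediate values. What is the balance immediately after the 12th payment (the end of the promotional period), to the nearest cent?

€4,112.00

Promo months 1–12 at r₀ = 0%/12 = 0; months 13+ at r₁ = 19.1%/12 = 0.0159167.
After month 12 (no interest yet): B = €8,060.00 − 12·€329.00 = €4,112.00.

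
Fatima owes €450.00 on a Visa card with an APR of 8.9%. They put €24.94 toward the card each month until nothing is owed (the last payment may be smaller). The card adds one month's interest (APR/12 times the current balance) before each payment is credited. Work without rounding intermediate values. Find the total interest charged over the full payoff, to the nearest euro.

€35

Monthly rate r = 8.9%/12 = 0.741667% = 0.00741667.
Payoff takes n = ⌈−ln(1 − rB₀/P)/ln(1+r)⌉ = ⌈19.442⌉ = 20 payments; the last is €11.05.
Total paid = 19·€24.94 + €11.05 = €484.91.
Total interest = total paid − principal = €484.91 − €450.00 = €34.91.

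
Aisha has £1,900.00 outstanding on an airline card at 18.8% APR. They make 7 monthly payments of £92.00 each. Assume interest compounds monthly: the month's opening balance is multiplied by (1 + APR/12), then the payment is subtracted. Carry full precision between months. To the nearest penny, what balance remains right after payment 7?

£1,443.35

Monthly rate r = 18.8%/12 = 1.56667% = 0.0156667.
Each month: B ← B·(1+r) − £92.00.
Month 1: interest £29.77; balance after payment £1,837.77.
Month 2: interest £28.79; balance after payment £1,774.56.
Month 3: interest £27.80; balance after payment £1,710.36.
Month 4: interest £26.80; balance after payment £1,645.16.
Month 5: interest £25.77; balance after payment £1,578.93.
Month 6: interest £24.74; balance after payment £1,511.67.
Month 7: interest £23.68; balance after payment £1,443.35.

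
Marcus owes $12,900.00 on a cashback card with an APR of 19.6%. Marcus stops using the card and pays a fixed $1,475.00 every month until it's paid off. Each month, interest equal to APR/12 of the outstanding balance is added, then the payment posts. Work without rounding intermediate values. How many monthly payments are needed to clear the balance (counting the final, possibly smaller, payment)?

10 payments

Monthly rate r = 19.6%/12 = 1.63333% = 0.0163333.
Recurrence: B ← B·(1+r) − $1,475.00.
Month 1: interest $210.70; balance after payment $11,635.70.
Month 2: interest $190.05; balance after payment $10,350.75.
Closed form: n = −ln(1 − rB₀/P)/ln(1+r) = −ln(0.85715)/ln(1.01633) ≈ 9.514, so the balance reaches zero during payment 10.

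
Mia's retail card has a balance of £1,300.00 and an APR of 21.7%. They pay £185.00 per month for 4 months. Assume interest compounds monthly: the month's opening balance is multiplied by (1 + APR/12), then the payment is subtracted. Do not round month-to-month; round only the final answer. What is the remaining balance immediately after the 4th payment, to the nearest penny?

Monthly rate r = 21.7%/12 = 1.80833% = 0.0180833.
Each month: B ← B·(1+r) − £185.00.
Month 1: interest £23.51; balance after payment £1,138.51.
Month 2: interest £20.59; balance after payment £974.10.
Month 3: interest £17.61; balance after payment £806.71.
Month 4: interest £14.59; balance after payment £636.30.

£636.30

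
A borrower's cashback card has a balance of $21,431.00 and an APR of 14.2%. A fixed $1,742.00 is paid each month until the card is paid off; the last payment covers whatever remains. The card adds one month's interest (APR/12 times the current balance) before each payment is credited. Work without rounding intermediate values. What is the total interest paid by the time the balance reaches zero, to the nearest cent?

$1,869.25

Monthly rate r = 14.2%/12 = 1.18333% = 0.0118333.
Payoff takes n = ⌈−ln(1 − rB₀/P)/ln(1+r)⌉ = ⌈13.374⌉ = 14 payments; the last is $654.25.
Total paid = 13·$1,742.00 + $654.25 = $23,300.25.
Total interest = total paid − principal = $23,300.25 − $21,431.00 = $1,869.25.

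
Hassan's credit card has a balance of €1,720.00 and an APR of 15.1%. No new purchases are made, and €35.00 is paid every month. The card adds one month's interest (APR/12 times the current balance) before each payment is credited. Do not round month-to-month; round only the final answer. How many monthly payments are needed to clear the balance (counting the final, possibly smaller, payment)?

Monthly rate r = 15.1%/12 = 1.25833% = 0.0125833.
Recurrence: B ← B·(1+r) − €35.00.
Month 1: interest €21.64; balance after payment €1,706.64.
Month 2: interest €21.48; balance after payment €1,693.12.
Closed form: n = −ln(1 − rB₀/P)/ln(1+r) = −ln(0.38162)/ln(1.01258) ≈ 77.037, so the balance reaches zero during payment 78.

78 months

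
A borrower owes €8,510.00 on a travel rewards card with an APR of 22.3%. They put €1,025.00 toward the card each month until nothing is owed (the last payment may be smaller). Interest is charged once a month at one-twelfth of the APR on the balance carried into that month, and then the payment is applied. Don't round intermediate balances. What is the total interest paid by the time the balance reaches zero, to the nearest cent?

Monthly rate r = 22.3%/12 = 1.85833% = 0.0185833.
Payoff takes n = ⌈−ln(1 − rB₀/P)/ln(1+r)⌉ = ⌈9.101⌉ = 10 payments; the last is €104.42.
Total paid = 9·€1,025.00 + €104.42 = €9,329.42.
Total interest = total paid − principal = €9,329.42 − €8,510.00 = €819.42.

€819.42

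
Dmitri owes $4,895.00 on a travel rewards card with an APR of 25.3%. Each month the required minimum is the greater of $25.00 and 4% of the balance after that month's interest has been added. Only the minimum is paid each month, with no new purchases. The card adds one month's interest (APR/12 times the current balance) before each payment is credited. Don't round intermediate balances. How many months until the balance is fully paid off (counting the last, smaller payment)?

Monthly rate r = 25.3%/12 = 2.10833% = 0.0210833.
While 4% of the post-interest balance exceeds $25.00, each month B ← (B·(1+r))·(1 − 0.04), i.e. B shrinks by the factor (1+r)·0.96 = 0.98024.
This holds for months 1–105. Entering month 106 the balance is $602.08; 4% of the post-interest balance is now below $25.00, so the flat $25.00 minimum applies from here.
From month 106 a fixed $25.00 at rate r clears $602.08 in 34 more payments. Total: 105 + 34 = 139 months.

139 months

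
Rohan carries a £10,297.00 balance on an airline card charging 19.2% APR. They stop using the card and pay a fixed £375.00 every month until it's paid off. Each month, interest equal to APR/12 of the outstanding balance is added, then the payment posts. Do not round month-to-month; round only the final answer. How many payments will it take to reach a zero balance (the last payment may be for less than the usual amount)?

Monthly rate r = 19.2%/12 = 1.6% = 0.016.
Recurrence: B ← B·(1+r) − £375.00.
Month 1: interest £164.75; balance after payment £10,086.75.
Month 2: interest £161.39; balance after payment £9,873.14.
Closed form: n = −ln(1 − rB₀/P)/ln(1+r) = −ln(0.56066)/ln(1.016) ≈ 36.453, so the balance reaches zero during payment 37.

37 payments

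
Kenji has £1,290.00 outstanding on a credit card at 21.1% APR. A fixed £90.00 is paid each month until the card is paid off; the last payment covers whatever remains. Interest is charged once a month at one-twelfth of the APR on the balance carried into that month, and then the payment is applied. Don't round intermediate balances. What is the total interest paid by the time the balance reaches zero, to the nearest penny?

Monthly rate r = 21.1%/12 = 1.75833% = 0.0175833.
Payoff takes n = ⌈−ln(1 − rB₀/P)/ln(1+r)⌉ = ⌈16.660⌉ = 17 payments; the last is £59.56.
Total paid = 16·£90.00 + £59.56 = £1,499.56.
Total interest = total paid − principal = £1,499.56 − £1,290.00 = £209.56.

£209.56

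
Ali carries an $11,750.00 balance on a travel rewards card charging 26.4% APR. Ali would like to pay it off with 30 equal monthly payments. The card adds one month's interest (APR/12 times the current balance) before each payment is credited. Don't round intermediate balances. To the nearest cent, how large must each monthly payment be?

Monthly rate r = 26.4%/12 = 2.2% = 0.022.
Level-payment amortization: P = B₀·r / (1 − (1+r)^(−n)) = 11750.00·0.022 / (1 − 1.022^(−30)).
Denominator 1 − (1+r)^(−30) = 0.479437204.
P = 258.5 / 0.479437204 ≈ 539.17.

$539.17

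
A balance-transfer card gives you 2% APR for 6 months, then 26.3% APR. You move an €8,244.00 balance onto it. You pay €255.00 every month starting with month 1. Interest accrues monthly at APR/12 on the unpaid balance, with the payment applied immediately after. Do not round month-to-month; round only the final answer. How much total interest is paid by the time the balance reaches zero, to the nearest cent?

€3,592.02

Promo months 1–6 at r₀ = 2%/12 = 0.00166667; months 7+ at r₁ = 26.3%/12 = 0.0219167.
After month 6: iterate B ← B·(1+r₀) − €255.00 for 6 months → €6,790.40.
Then at r₁ with €255.00/mo: n₂ = −ln(1 − r₁·B/P)/ln(1+r₁) ≈ 40.41 → 41 more payments.
Total paid = 46·€255.00 + €106.02 = €11,836.02; interest = €11,836.02 − €8,244.00 = €3,592.02.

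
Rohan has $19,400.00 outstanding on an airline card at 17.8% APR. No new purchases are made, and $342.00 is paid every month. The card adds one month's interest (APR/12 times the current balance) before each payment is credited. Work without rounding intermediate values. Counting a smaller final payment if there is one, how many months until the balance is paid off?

Monthly rate r = 17.8%/12 = 1.48333% = 0.0148333.
Recurrence: B ← B·(1+r) − $342.00.
Month 1: interest $287.77; balance after payment $19,345.77.
Month 2: interest $286.96; balance after payment $19,290.73.
Closed form: n = −ln(1 − rB₀/P)/ln(1+r) = −ln(0.15858)/ln(1.01483) ≈ 125.066, so the balance reaches zero during payment 126.

126 payments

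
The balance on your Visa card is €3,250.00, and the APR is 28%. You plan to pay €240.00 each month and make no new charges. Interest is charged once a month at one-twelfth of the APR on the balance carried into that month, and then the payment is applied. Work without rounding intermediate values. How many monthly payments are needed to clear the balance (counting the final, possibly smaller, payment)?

Monthly rate r = 28%/12 = 2.33333% = 0.0233333.
Recurrence: B ← B·(1+r) − €240.00.
Month 1: interest €75.83; balance after payment €3,085.83.
Month 2: interest €72.00; balance after payment €2,917.84.
Closed form: n = −ln(1 − rB₀/P)/ln(1+r) = −ln(0.68403)/ln(1.02333) ≈ 16.464, so the balance reaches zero during payment 17.

17 payments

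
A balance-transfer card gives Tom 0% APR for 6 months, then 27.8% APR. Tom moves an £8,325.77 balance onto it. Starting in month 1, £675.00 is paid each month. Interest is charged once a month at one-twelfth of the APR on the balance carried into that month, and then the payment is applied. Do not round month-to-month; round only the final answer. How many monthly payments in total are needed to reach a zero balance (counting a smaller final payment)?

Promo months 1–6 at r₀ = 0%/12 = 0; months 7+ at r₁ = 27.8%/12 = 0.0231667.
After month 6 (no interest yet): B = £8,325.77 − 6·£675.00 = £4,275.77.
Then at r₁ with £675.00/mo: n₂ = −ln(1 − r₁·B/P)/ln(1+r₁) ≈ 6.93 → 7 more payments.

13 payments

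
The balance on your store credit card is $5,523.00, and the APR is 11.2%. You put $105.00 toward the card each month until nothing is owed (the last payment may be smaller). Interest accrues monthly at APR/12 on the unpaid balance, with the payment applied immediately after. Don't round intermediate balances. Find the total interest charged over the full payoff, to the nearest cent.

Monthly rate r = 11.2%/12 = 0.933333% = 0.00933333.
Payoff takes n = ⌈−ln(1 − rB₀/P)/ln(1+r)⌉ = ⌈72.677⌉ = 73 payments; the last is $71.23.
Total paid = 72·$105.00 + $71.23 = $7,631.23.
Total interest = total paid − principal = $7,631.23 − $5,523.00 = $2,108.23.

$2,108.23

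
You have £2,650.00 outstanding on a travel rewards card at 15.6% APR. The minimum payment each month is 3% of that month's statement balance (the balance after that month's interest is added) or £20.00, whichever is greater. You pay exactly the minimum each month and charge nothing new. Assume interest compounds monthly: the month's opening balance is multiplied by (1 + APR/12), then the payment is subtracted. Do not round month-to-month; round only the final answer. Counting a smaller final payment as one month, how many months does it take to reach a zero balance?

123 months

Monthly rate r = 15.6%/12 = 1.3% = 0.013.
While 3% of the post-interest balance exceeds £20.00, each month B ← (B·(1+r))·(1 − 0.03), i.e. B shrinks by the factor (1+r)·0.97 = 0.98261.
This holds for months 1–80. Entering month 81 the balance is £651.24; 3% of the post-interest balance is now below £20.00, so the flat £20.00 minimum applies from here.
From month 81 a fixed £20.00 at rate r clears £651.24 in 43 more payments. Total: 80 + 43 = 123 months.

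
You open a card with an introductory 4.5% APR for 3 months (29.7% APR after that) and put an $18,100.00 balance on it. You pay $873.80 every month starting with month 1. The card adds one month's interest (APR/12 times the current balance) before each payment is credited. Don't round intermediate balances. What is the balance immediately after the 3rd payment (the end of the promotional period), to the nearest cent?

$15,673.15

Promo months 1–3 at r₀ = 4.5%/12 = 0.00375; months 4+ at r₁ = 29.7%/12 = 0.02475.
After month 3: iterate B ← B·(1+r₀) − $873.80 for 3 months → $15,673.15.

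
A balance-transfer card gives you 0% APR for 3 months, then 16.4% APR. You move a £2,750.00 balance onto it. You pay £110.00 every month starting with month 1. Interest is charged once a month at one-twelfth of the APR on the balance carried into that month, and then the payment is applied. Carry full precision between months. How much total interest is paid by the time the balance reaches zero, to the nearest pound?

£478

Promo months 1–3 at r₀ = 0%/12 = 0; months 4+ at r₁ = 16.4%/12 = 0.0136667.
After month 3 (no interest yet): B = £2,750.00 − 3·£110.00 = £2,420.00.
Then at r₁ with £110.00/mo: n₂ = −ln(1 − r₁·B/P)/ln(1+r₁) ≈ 26.35 → 27 more payments.
Total paid = 29·£110.00 + £38.26 = £3,228.26; interest = £3,228.26 − £2,750.00 = £478.26.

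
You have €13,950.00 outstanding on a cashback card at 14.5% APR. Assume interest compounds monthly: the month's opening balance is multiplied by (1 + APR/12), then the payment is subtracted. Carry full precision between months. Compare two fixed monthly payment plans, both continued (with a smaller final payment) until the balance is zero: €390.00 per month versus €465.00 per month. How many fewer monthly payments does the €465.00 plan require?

10 fewer payments

Monthly rate r = 14.5%/12 = 1.20833% = 0.0120833.
At €390.00/mo: n = ⌈−ln(1 − rB₀/P)/ln(1+r)⌉ = 48 payments (last €48.75); total interest = total paid − €13,950.00 = €4,428.75.
At €465.00/mo: 38 payments (last €225.14); total interest €3,480.14.
Payments saved = 48 − 38 = 10.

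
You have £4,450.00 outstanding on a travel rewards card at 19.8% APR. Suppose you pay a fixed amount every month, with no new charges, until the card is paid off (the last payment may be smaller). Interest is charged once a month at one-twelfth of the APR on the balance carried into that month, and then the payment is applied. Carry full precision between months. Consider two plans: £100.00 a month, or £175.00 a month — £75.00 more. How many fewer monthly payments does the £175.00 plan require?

Monthly rate r = 19.8%/12 = 1.65% = 0.0165.
At £100.00/mo: n = ⌈−ln(1 − rB₀/P)/ln(1+r)⌉ = 81 payments (last £97.61); total interest = total paid − £4,450.00 = £3,647.61.
At £175.00/mo: 34 payments (last £42.31); total interest £1,367.31.
Payments saved = 81 − 34 = 47.

47 fewer payments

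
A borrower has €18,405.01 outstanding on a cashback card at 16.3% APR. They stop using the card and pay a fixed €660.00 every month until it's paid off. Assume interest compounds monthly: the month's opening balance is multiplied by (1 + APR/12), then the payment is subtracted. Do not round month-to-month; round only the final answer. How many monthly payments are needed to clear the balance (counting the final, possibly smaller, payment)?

36 payments

Monthly rate r = 16.3%/12 = 1.35833% = 0.0135833.
Recurrence: B ← B·(1+r) − €660.00.
Month 1: interest €250.00; balance after payment €17,995.01.
Month 2: interest €244.43; balance after payment €17,579.44.
Closed form: n = −ln(1 − rB₀/P)/ln(1+r) = −ln(0.62121)/ln(1.01358) ≈ 35.287, so the balance reaches zero during payment 36.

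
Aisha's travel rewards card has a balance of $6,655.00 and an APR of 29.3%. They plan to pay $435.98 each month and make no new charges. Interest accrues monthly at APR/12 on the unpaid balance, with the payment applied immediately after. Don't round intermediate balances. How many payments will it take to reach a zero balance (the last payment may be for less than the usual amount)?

20 payments

Monthly rate r = 29.3%/12 = 2.44167% = 0.0244167.
Recurrence: B ← B·(1+r) − $435.98.
Month 1: interest $162.49; balance after payment $6,381.51.
Month 2: interest $155.82; balance after payment $6,101.35.
Closed form: n = −ln(1 − rB₀/P)/ln(1+r) = −ln(0.62729)/ln(1.02442) ≈ 19.332, so the balance reaches zero during payment 20.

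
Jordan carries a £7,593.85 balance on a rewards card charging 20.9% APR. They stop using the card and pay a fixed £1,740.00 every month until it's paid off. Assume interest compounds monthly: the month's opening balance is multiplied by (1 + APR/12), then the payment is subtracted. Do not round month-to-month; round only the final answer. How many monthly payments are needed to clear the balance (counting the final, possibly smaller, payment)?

Monthly rate r = 20.9%/12 = 1.74167% = 0.0174167.
Recurrence: B ← B·(1+r) − £1,740.00.
Month 1: interest £132.26; balance after payment £5,986.11.
Month 2: interest £104.26; balance after payment £4,350.37.
Month 3: interest £75.77; balance after payment £2,686.14.
Month 4: interest £46.78; balance after payment £992.92.
Month 5: interest £17.29; balance after payment £0.00.

5 payments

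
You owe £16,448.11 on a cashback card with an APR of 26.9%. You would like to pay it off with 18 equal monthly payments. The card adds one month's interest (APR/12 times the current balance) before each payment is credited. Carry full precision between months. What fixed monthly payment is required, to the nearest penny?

Monthly rate r = 26.9%/12 = 2.24167% = 0.0224167.
Level-payment amortization: P = B₀·r / (1 − (1+r)^(−n)) = 16448.11·0.0224167 / (1 − 1.02242^(−18)).
Denominator 1 − (1+r)^(−18) = 0.32903876.
P = 368.712 / 0.32903876 ≈ 1120.57.

£1,120.57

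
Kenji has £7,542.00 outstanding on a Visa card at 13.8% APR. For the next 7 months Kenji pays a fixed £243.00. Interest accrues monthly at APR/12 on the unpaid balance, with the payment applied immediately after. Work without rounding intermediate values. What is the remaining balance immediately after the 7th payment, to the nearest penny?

£6,409.66

Monthly rate r = 13.8%/12 = 1.15% = 0.0115.
Each month: B ← B·(1+r) − £243.00.
Month 1: interest £86.73; balance after payment £7,385.73.
Month 2: interest £84.94; balance after payment £7,227.67.
Month 3: interest £83.12; balance after payment £7,067.79.
Month 4: interest £81.28; balance after payment £6,906.07.
Month 5: interest £79.42; balance after payment £6,742.49.
Month 6: interest £77.54; balance after payment £6,577.03.
Month 7: interest £75.64; balance after payment £6,409.66.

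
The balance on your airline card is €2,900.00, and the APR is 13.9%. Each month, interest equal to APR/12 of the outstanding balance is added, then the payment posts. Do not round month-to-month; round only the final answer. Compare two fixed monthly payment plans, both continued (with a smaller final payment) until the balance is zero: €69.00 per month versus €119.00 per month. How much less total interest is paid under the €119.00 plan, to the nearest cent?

€569.88

Monthly rate r = 13.9%/12 = 1.15833% = 0.0115833.
At €69.00/mo: n = ⌈−ln(1 − rB₀/P)/ln(1+r)⌉ = 58 payments (last €64.16); total interest = total paid − €2,900.00 = €1,097.16.
At €119.00/mo: 29 payments (last €95.28); total interest €527.28.
Interest saved = €1,097.16 − €527.28 = €569.88.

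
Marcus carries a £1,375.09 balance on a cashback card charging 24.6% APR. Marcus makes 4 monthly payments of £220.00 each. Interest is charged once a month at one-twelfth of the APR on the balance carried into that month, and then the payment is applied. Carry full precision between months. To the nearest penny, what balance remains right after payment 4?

£583.93

Monthly rate r = 24.6%/12 = 2.05% = 0.0205.
Each month: B ← B·(1+r) − £220.00.
Month 1: interest £28.19; balance after payment £1,183.28.
Month 2: interest £24.26; balance after payment £987.54.
Month 3: interest £20.24; balance after payment £787.78.
Month 4: interest £16.15; balance after payment £583.93.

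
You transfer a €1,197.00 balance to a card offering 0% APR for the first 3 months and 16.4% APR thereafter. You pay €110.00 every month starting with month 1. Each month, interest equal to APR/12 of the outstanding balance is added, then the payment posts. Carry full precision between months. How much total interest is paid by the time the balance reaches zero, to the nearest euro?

€57

Promo months 1–3 at r₀ = 0%/12 = 0; months 4+ at r₁ = 16.4%/12 = 0.0136667.
After month 3 (no interest yet): B = €1,197.00 − 3·€110.00 = €867.00.
Then at r₁ with €110.00/mo: n₂ = −ln(1 − r₁·B/P)/ln(1+r₁) ≈ 8.40 → 9 more payments.
Total paid = 11·€110.00 + €43.78 = €1,253.78; interest = €1,253.78 − €1,197.00 = €56.78.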